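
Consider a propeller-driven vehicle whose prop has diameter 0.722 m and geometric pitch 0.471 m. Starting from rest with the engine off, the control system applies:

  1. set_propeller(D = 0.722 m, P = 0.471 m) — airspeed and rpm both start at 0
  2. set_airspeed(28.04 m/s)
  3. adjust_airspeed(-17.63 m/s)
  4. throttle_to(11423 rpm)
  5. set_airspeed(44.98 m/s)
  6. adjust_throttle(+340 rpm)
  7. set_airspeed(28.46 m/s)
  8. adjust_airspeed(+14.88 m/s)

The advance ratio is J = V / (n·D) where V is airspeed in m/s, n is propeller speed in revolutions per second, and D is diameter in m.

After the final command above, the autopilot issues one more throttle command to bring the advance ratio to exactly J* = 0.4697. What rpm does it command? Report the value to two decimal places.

set_propeller: D = 0.722 m, P = 0.471 m (p = P/D = 0.652355); state ← (V=0, rpm=0)
set_airspeed(28.04): V ← 28.04 m/s
adjust_airspeed(-17.63): V ← 28.04 -17.63 = 10.41 m/s
throttle_to(11423): rpm ← 11423
set_airspeed(44.98): V ← 44.98 m/s
adjust_throttle(+340): rpm ← 11423 +340 = 11763
set_airspeed(28.46): V ← 28.46 m/s
adjust_airspeed(+14.88): V ← 28.46 +14.88 = 43.34 m/s
final state: V = 43.34 m/s, rpm = 11763 → n = rpm/60 = 196.050000 rev/s
target J* = 0.4697; solve J* = V/(n·D) for n: n = V/(J*·D) = 43.34/(0.4697 × 0.722) = 127.800087 rev/s
rpm = 60·n = 7668.005216

rpm = 7668.01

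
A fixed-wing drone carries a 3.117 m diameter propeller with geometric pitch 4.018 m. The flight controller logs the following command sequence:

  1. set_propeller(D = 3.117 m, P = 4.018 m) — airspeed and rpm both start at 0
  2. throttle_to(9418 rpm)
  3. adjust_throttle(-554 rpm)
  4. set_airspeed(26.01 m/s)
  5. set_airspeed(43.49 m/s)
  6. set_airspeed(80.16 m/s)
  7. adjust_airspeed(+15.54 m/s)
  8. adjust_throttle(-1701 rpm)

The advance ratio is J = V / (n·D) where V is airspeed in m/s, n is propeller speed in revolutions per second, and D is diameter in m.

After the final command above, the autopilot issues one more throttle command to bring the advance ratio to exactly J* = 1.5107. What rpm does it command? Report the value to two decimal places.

set_propeller: D = 3.117 m, P = 4.018 m (p = P/D = 1.289060); state ← (V=0, rpm=0)
throttle_to(9418): rpm ← 9418
adjust_throttle(-554): rpm ← 9418 -554 = 8864
set_airspeed(26.01): V ← 26.01 m/s
set_airspeed(43.49): V ← 43.49 m/s
set_airspeed(80.16): V ← 80.16 m/s
adjust_airspeed(+15.54): V ← 80.16 +15.54 = 95.7 m/s
adjust_throttle(-1701): rpm ← 8864 -1701 = 7163
final state: V = 95.7 m/s, rpm = 7163 → n = rpm/60 = 119.383333 rev/s
target J* = 1.5107; solve J* = V/(n·D) for n: n = V/(J*·D) = 95.7/(1.5107 × 3.117) = 20.323425 rev/s
rpm = 60·n = 1219.405520

rpm = 1219.41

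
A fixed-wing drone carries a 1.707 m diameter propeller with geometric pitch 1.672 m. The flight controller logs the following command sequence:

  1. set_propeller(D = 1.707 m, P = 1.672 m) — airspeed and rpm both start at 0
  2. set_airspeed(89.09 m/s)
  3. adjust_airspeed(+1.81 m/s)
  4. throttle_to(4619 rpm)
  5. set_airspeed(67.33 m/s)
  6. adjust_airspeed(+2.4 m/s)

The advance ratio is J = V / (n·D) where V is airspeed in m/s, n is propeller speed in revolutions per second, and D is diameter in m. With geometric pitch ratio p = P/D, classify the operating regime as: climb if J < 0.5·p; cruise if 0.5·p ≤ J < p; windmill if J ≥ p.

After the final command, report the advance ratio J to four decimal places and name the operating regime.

J = 0.5306, regime = cruise

set_propeller: D = 1.707 m, P = 1.672 m (p = P/D = 0.979496); state ← (V=0, rpm=0)
set_airspeed(89.09): V ← 89.09 m/s
adjust_airspeed(+1.81): V ← 89.09 +1.81 = 90.9 m/s
throttle_to(4619): rpm ← 4619
set_airspeed(67.33): V ← 67.33 m/s
adjust_airspeed(+2.4): V ← 67.33 +2.4 = 69.73 m/s
final state: V = 69.73 m/s, rpm = 4619 → n = rpm/60 = 76.983333 rev/s
J = V / (n·D) = 69.73 / (76.983333 × 1.707) = 0.530627
regime bands: climb J<0.4897 | cruise [0.4897, 0.9795) | windmill J≥0.9795
J = 0.5306 → cruise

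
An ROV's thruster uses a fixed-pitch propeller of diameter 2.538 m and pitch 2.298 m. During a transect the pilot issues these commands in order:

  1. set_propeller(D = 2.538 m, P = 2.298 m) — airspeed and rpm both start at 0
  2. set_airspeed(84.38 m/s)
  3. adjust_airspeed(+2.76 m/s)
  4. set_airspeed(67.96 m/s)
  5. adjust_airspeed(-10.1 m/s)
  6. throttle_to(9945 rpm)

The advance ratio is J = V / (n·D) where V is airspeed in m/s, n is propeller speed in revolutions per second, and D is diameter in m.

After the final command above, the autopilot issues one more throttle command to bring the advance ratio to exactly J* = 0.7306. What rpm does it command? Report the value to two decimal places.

rpm = 1872.23

set_propeller: D = 2.538 m, P = 2.298 m (p = P/D = 0.905437); state ← (V=0, rpm=0)
set_airspeed(84.38): V ← 84.38 m/s
adjust_airspeed(+2.76): V ← 84.38 +2.76 = 87.14 m/s
set_airspeed(67.96): V ← 67.96 m/s
adjust_airspeed(-10.1): V ← 67.96 -10.1 = 57.86 m/s
throttle_to(9945): rpm ← 9945
final state: V = 57.86 m/s, rpm = 9945 → n = rpm/60 = 165.750000 rev/s
target J* = 0.7306; solve J* = V/(n·D) for n: n = V/(J*·D) = 57.86/(0.7306 × 2.538) = 31.203775 rev/s
rpm = 60·n = 1872.226526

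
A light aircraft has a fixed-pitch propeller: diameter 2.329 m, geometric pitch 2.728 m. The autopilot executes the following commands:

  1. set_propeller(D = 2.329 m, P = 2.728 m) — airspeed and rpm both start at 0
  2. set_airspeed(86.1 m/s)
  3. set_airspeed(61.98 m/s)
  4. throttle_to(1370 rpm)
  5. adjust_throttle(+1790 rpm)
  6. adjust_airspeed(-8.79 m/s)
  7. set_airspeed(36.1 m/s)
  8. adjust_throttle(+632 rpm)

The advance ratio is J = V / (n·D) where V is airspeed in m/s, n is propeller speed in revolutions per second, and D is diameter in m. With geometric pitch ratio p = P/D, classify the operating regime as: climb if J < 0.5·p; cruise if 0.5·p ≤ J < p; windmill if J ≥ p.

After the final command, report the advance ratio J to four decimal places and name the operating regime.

J = 0.2453, regime = climb

set_propeller: D = 2.329 m, P = 2.728 m (p = P/D = 1.171318); state ← (V=0, rpm=0)
set_airspeed(86.1): V ← 86.1 m/s
set_airspeed(61.98): V ← 61.98 m/s
throttle_to(1370): rpm ← 1370
adjust_throttle(+1790): rpm ← 1370 +1790 = 3160
adjust_airspeed(-8.79): V ← 61.98 -8.79 = 53.19 m/s
set_airspeed(36.1): V ← 36.1 m/s
adjust_throttle(+632): rpm ← 3160 +632 = 3792
final state: V = 36.1 m/s, rpm = 3792 → n = rpm/60 = 63.200000 rev/s
J = V / (n·D) = 36.1 / (63.200000 × 2.329) = 0.245257
regime bands: climb J<0.5857 | cruise [0.5857, 1.1713) | windmill J≥1.1713
J = 0.2453 → climb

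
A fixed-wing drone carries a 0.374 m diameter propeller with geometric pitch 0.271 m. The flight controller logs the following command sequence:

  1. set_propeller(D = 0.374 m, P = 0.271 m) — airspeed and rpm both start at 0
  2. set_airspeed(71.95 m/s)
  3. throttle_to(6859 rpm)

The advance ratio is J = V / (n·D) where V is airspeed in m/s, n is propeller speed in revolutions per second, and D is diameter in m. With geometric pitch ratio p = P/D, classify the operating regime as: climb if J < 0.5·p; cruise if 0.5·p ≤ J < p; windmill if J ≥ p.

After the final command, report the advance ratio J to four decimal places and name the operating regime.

set_propeller: D = 0.374 m, P = 0.271 m (p = P/D = 0.724599); state ← (V=0, rpm=0)
set_airspeed(71.95): V ← 71.95 m/s
throttle_to(6859): rpm ← 6859
final state: V = 71.95 m/s, rpm = 6859 → n = rpm/60 = 114.316667 rev/s
J = V / (n·D) = 71.95 / (114.316667 × 0.374) = 1.682866
regime bands: climb J<0.3623 | cruise [0.3623, 0.7246) | windmill J≥0.7246
J = 1.6829 → windmill

J = 1.6829, regime = windmill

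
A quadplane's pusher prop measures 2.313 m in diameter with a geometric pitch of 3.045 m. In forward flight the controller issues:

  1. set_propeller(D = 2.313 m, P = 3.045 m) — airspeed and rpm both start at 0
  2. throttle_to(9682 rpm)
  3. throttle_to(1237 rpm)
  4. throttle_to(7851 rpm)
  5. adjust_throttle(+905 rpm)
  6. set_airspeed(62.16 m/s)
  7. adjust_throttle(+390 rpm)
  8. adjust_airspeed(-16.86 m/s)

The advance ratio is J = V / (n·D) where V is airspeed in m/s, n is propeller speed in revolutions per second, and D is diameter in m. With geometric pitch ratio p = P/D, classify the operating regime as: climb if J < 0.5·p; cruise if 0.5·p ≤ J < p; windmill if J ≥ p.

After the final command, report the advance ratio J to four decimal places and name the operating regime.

J = 0.1285, regime = climb

set_propeller: D = 2.313 m, P = 3.045 m (p = P/D = 1.316472); state ← (V=0, rpm=0)
throttle_to(9682): rpm ← 9682
throttle_to(1237): rpm ← 1237
throttle_to(7851): rpm ← 7851
adjust_throttle(+905): rpm ← 7851 +905 = 8756
set_airspeed(62.16): V ← 62.16 m/s
adjust_throttle(+390): rpm ← 8756 +390 = 9146
adjust_airspeed(-16.86): V ← 62.16 -16.86 = 45.3 m/s
final state: V = 45.3 m/s, rpm = 9146 → n = rpm/60 = 152.433333 rev/s
J = V / (n·D) = 45.3 / (152.433333 × 2.313) = 0.128482
regime bands: climb J<0.6582 | cruise [0.6582, 1.3165) | windmill J≥1.3165
J = 0.1285 → climb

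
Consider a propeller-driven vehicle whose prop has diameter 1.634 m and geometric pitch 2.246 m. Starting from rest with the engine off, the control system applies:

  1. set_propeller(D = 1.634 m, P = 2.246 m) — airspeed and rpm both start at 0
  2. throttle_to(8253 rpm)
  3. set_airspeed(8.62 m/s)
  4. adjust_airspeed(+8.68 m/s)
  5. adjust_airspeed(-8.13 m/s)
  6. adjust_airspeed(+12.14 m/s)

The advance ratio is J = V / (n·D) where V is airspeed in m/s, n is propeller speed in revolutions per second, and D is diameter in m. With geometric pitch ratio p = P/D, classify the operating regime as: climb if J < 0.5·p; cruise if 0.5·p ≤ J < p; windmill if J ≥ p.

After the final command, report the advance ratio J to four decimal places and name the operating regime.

J = 0.0948, regime = climb

set_propeller: D = 1.634 m, P = 2.246 m (p = P/D = 1.374541); state ← (V=0, rpm=0)
throttle_to(8253): rpm ← 8253
set_airspeed(8.62): V ← 8.62 m/s
adjust_airspeed(+8.68): V ← 8.62 +8.68 = 17.3 m/s
adjust_airspeed(-8.13): V ← 17.3 -8.13 = 9.17 m/s
adjust_airspeed(+12.14): V ← 9.17 +12.14 = 21.31 m/s
final state: V = 21.31 m/s, rpm = 8253 → n = rpm/60 = 137.550000 rev/s
J = V / (n·D) = 21.31 / (137.550000 × 1.634) = 0.094814
regime bands: climb J<0.6873 | cruise [0.6873, 1.3745) | windmill J≥1.3745
J = 0.0948 → climb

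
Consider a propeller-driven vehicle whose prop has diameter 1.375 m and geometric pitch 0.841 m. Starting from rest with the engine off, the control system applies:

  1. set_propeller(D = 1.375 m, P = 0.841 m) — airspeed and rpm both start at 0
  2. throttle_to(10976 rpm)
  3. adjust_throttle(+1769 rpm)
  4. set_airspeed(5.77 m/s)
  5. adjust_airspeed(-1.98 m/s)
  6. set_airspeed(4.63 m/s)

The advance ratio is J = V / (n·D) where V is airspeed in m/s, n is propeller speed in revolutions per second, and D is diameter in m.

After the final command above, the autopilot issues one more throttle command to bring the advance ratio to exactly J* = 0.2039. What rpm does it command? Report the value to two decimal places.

set_propeller: D = 1.375 m, P = 0.841 m (p = P/D = 0.611636); state ← (V=0, rpm=0)
throttle_to(10976): rpm ← 10976
adjust_throttle(+1769): rpm ← 10976 +1769 = 12745
set_airspeed(5.77): V ← 5.77 m/s
adjust_airspeed(-1.98): V ← 5.77 -1.98 = 3.79 m/s
set_airspeed(4.63): V ← 4.63 m/s
final state: V = 4.63 m/s, rpm = 12745 → n = rpm/60 = 212.416667 rev/s
target J* = 0.2039; solve J* = V/(n·D) for n: n = V/(J*·D) = 4.63/(0.2039 × 1.375) = 16.514334 rev/s
rpm = 60·n = 990.860047

rpm = 990.86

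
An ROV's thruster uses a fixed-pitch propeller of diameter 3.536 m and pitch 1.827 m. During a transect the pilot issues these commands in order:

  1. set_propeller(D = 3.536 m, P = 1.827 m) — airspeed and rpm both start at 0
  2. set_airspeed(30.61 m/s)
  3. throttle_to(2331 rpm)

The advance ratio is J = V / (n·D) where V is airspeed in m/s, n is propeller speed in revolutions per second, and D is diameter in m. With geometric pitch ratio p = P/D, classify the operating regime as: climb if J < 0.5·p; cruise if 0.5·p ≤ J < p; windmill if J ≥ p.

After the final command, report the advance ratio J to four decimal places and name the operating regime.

set_propeller: D = 3.536 m, P = 1.827 m (p = P/D = 0.516686); state ← (V=0, rpm=0)
set_airspeed(30.61): V ← 30.61 m/s
throttle_to(2331): rpm ← 2331
final state: V = 30.61 m/s, rpm = 2331 → n = rpm/60 = 38.850000 rev/s
J = V / (n·D) = 30.61 / (38.850000 × 3.536) = 0.222823
regime bands: climb J<0.2583 | cruise [0.2583, 0.5167) | windmill J≥0.5167
J = 0.2228 → climb

J = 0.2228, regime = climb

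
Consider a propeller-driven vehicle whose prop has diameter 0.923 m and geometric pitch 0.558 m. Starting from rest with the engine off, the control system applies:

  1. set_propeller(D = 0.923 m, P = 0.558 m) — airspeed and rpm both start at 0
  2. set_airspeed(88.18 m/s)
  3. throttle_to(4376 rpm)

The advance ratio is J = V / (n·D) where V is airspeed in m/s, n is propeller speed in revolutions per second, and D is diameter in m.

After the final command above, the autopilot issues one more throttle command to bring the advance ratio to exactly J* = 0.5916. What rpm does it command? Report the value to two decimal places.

rpm = 9689.28

set_propeller: D = 0.923 m, P = 0.558 m (p = P/D = 0.604550); state ← (V=0, rpm=0)
set_airspeed(88.18): V ← 88.18 m/s
throttle_to(4376): rpm ← 4376
final state: V = 88.18 m/s, rpm = 4376 → n = rpm/60 = 72.933333 rev/s
target J* = 0.5916; solve J* = V/(n·D) for n: n = V/(J*·D) = 88.18/(0.5916 × 0.923) = 161.487990 rev/s
rpm = 60·n = 9689.279380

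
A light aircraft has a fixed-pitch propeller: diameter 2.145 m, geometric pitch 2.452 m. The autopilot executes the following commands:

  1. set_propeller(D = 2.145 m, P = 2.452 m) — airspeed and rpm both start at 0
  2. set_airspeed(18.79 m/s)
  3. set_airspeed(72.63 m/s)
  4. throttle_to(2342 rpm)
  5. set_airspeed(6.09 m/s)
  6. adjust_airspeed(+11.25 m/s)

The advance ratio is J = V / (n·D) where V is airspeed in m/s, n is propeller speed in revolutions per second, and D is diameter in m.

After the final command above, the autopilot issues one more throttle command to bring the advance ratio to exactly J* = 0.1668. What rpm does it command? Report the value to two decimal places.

rpm = 2907.88

set_propeller: D = 2.145 m, P = 2.452 m (p = P/D = 1.143124); state ← (V=0, rpm=0)
set_airspeed(18.79): V ← 18.79 m/s
set_airspeed(72.63): V ← 72.63 m/s
throttle_to(2342): rpm ← 2342
set_airspeed(6.09): V ← 6.09 m/s
adjust_airspeed(+11.25): V ← 6.09 +11.25 = 17.34 m/s
final state: V = 17.34 m/s, rpm = 2342 → n = rpm/60 = 39.033333 rev/s
target J* = 0.1668; solve J* = V/(n·D) for n: n = V/(J*·D) = 17.34/(0.1668 × 2.145) = 48.464725 rev/s
rpm = 60·n = 2907.883483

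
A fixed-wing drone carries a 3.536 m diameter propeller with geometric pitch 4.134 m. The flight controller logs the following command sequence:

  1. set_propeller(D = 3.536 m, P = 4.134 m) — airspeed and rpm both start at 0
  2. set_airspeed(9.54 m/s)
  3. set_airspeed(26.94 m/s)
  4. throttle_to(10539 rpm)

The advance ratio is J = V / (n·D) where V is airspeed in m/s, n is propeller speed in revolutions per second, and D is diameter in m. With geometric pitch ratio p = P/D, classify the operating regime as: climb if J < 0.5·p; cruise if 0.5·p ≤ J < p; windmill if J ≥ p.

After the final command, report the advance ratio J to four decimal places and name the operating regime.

J = 0.0434, regime = climb

set_propeller: D = 3.536 m, P = 4.134 m (p = P/D = 1.169118); state ← (V=0, rpm=0)
set_airspeed(9.54): V ← 9.54 m/s
set_airspeed(26.94): V ← 26.94 m/s
throttle_to(10539): rpm ← 10539
final state: V = 26.94 m/s, rpm = 10539 → n = rpm/60 = 175.650000 rev/s
J = V / (n·D) = 26.94 / (175.650000 × 3.536) = 0.043375
regime bands: climb J<0.5846 | cruise [0.5846, 1.1691) | windmill J≥1.1691
J = 0.0434 → climb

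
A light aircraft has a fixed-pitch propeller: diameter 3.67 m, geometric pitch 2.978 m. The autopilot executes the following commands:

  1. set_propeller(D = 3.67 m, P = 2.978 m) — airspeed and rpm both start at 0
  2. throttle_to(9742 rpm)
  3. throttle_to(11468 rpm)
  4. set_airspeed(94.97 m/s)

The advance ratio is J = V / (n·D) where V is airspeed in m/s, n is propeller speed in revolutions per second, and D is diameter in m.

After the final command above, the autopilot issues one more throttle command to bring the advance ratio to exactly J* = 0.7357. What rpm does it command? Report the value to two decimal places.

set_propeller: D = 3.67 m, P = 2.978 m (p = P/D = 0.811444); state ← (V=0, rpm=0)
throttle_to(9742): rpm ← 9742
throttle_to(11468): rpm ← 11468
set_airspeed(94.97): V ← 94.97 m/s
final state: V = 94.97 m/s, rpm = 11468 → n = rpm/60 = 191.133333 rev/s
target J* = 0.7357; solve J* = V/(n·D) for n: n = V/(J*·D) = 94.97/(0.7357 × 3.67) = 35.173827 rev/s
rpm = 60·n = 2110.429593

rpm = 2110.43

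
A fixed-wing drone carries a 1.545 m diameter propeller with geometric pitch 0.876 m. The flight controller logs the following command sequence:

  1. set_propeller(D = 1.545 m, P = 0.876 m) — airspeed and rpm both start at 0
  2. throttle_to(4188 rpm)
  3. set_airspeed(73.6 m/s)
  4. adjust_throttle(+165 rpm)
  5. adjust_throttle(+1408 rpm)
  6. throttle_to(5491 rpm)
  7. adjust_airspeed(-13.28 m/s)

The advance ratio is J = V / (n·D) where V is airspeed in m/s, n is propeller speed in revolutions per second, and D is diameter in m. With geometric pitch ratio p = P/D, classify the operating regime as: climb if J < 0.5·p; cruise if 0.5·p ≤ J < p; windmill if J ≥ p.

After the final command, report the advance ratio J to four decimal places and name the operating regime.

J = 0.4266, regime = cruise

set_propeller: D = 1.545 m, P = 0.876 m (p = P/D = 0.566990); state ← (V=0, rpm=0)
throttle_to(4188): rpm ← 4188
set_airspeed(73.6): V ← 73.6 m/s
adjust_throttle(+165): rpm ← 4188 +165 = 4353
adjust_throttle(+1408): rpm ← 4353 +1408 = 5761
throttle_to(5491): rpm ← 5491
adjust_airspeed(-13.28): V ← 73.6 -13.28 = 60.32 m/s
final state: V = 60.32 m/s, rpm = 5491 → n = rpm/60 = 91.516667 rev/s
J = V / (n·D) = 60.32 / (91.516667 × 1.545) = 0.426612
regime bands: climb J<0.2835 | cruise [0.2835, 0.5670) | windmill J≥0.5670
J = 0.4266 → cruise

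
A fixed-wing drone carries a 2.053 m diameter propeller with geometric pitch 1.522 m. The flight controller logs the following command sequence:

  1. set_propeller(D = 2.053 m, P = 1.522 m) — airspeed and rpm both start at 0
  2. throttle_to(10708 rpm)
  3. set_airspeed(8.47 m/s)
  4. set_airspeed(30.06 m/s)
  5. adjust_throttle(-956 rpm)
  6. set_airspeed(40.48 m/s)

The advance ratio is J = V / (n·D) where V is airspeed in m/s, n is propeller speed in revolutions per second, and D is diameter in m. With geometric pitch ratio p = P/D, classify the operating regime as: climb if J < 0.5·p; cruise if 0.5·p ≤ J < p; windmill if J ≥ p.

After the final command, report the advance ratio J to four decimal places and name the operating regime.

J = 0.1213, regime = climb

set_propeller: D = 2.053 m, P = 1.522 m (p = P/D = 0.741354); state ← (V=0, rpm=0)
throttle_to(10708): rpm ← 10708
set_airspeed(8.47): V ← 8.47 m/s
set_airspeed(30.06): V ← 30.06 m/s
adjust_throttle(-956): rpm ← 10708 -956 = 9752
set_airspeed(40.48): V ← 40.48 m/s
final state: V = 40.48 m/s, rpm = 9752 → n = rpm/60 = 162.533333 rev/s
J = V / (n·D) = 40.48 / (162.533333 × 2.053) = 0.121313
regime bands: climb J<0.3707 | cruise [0.3707, 0.7414) | windmill J≥0.7414
J = 0.1213 → climb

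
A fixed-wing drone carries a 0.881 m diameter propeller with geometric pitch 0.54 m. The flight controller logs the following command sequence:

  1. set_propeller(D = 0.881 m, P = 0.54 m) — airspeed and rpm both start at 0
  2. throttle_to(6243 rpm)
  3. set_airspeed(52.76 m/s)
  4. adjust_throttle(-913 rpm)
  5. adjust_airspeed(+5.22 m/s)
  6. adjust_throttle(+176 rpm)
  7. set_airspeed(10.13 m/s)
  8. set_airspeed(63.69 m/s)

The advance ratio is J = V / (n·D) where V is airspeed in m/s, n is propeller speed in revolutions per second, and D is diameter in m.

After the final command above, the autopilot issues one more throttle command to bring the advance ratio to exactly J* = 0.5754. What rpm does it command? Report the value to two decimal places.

rpm = 7538.36

set_propeller: D = 0.881 m, P = 0.54 m (p = P/D = 0.612940); state ← (V=0, rpm=0)
throttle_to(6243): rpm ← 6243
set_airspeed(52.76): V ← 52.76 m/s
adjust_throttle(-913): rpm ← 6243 -913 = 5330
adjust_airspeed(+5.22): V ← 52.76 +5.22 = 57.98 m/s
adjust_throttle(+176): rpm ← 5330 +176 = 5506
set_airspeed(10.13): V ← 10.13 m/s
set_airspeed(63.69): V ← 63.69 m/s
final state: V = 63.69 m/s, rpm = 5506 → n = rpm/60 = 91.766667 rev/s
target J* = 0.5754; solve J* = V/(n·D) for n: n = V/(J*·D) = 63.69/(0.5754 × 0.881) = 125.639293 rev/s
rpm = 60·n = 7538.357564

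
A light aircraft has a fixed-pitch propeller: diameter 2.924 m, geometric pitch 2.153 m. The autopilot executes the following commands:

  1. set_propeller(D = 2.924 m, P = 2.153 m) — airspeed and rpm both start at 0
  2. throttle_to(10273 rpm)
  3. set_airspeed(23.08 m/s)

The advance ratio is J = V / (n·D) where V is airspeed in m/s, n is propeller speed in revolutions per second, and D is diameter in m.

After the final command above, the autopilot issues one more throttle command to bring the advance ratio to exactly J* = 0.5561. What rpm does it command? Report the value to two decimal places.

rpm = 851.64

set_propeller: D = 2.924 m, P = 2.153 m (p = P/D = 0.736320); state ← (V=0, rpm=0)
throttle_to(10273): rpm ← 10273
set_airspeed(23.08): V ← 23.08 m/s
final state: V = 23.08 m/s, rpm = 10273 → n = rpm/60 = 171.216667 rev/s
target J* = 0.5561; solve J* = V/(n·D) for n: n = V/(J*·D) = 23.08/(0.5561 × 2.924) = 14.194024 rev/s
rpm = 60·n = 851.641452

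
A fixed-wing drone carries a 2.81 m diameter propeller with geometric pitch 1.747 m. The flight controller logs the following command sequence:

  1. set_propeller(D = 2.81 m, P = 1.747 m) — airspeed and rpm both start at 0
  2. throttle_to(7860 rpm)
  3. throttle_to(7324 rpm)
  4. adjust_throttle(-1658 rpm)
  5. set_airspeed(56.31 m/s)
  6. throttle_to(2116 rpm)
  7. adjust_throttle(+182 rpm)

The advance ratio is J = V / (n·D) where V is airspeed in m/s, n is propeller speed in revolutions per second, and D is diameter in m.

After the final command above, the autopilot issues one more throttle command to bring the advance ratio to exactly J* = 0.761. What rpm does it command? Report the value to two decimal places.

set_propeller: D = 2.81 m, P = 1.747 m (p = P/D = 0.621708); state ← (V=0, rpm=0)
throttle_to(7860): rpm ← 7860
throttle_to(7324): rpm ← 7324
adjust_throttle(-1658): rpm ← 7324 -1658 = 5666
set_airspeed(56.31): V ← 56.31 m/s
throttle_to(2116): rpm ← 2116
adjust_throttle(+182): rpm ← 2116 +182 = 2298
final state: V = 56.31 m/s, rpm = 2298 → n = rpm/60 = 38.300000 rev/s
target J* = 0.761; solve J* = V/(n·D) for n: n = V/(J*·D) = 56.31/(0.761 × 2.81) = 26.332649 rev/s
rpm = 60·n = 1579.958941

rpm = 1579.96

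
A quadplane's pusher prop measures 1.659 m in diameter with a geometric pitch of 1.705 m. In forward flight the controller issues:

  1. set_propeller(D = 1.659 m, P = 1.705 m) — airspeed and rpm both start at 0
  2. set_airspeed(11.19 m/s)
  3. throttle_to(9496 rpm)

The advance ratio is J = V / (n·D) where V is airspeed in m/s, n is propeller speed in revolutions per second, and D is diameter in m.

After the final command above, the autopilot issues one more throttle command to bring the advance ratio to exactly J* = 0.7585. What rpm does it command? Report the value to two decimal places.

rpm = 533.56

set_propeller: D = 1.659 m, P = 1.705 m (p = P/D = 1.027728); state ← (V=0, rpm=0)
set_airspeed(11.19): V ← 11.19 m/s
throttle_to(9496): rpm ← 9496
final state: V = 11.19 m/s, rpm = 9496 → n = rpm/60 = 158.266667 rev/s
target J* = 0.7585; solve J* = V/(n·D) for n: n = V/(J*·D) = 11.19/(0.7585 × 1.659) = 8.892587 rev/s
rpm = 60·n = 533.555211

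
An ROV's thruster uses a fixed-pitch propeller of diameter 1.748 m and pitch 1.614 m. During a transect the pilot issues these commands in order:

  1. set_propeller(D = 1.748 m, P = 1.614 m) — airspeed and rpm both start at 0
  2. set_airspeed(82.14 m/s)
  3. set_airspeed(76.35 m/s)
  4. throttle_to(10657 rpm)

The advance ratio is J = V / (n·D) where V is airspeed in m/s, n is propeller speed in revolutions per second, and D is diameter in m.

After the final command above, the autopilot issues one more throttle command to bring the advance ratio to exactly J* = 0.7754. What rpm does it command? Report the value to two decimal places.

set_propeller: D = 1.748 m, P = 1.614 m (p = P/D = 0.923341); state ← (V=0, rpm=0)
set_airspeed(82.14): V ← 82.14 m/s
set_airspeed(76.35): V ← 76.35 m/s
throttle_to(10657): rpm ← 10657
final state: V = 76.35 m/s, rpm = 10657 → n = rpm/60 = 177.616667 rev/s
target J* = 0.7754; solve J* = V/(n·D) for n: n = V/(J*·D) = 76.35/(0.7754 × 1.748) = 56.330268 rev/s
rpm = 60·n = 3379.816072

rpm = 3379.82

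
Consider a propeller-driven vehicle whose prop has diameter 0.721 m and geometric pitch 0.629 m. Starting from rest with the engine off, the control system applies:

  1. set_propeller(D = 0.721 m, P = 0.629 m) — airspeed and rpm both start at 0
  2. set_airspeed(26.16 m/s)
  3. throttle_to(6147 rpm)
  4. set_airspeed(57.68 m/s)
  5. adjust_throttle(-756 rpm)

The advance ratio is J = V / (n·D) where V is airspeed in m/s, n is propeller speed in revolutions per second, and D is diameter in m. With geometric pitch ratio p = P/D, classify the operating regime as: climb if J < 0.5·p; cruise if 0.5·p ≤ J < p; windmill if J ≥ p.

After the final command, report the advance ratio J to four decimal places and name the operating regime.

J = 0.8904, regime = windmill

set_propeller: D = 0.721 m, P = 0.629 m (p = P/D = 0.872399); state ← (V=0, rpm=0)
set_airspeed(26.16): V ← 26.16 m/s
throttle_to(6147): rpm ← 6147
set_airspeed(57.68): V ← 57.68 m/s
adjust_throttle(-756): rpm ← 6147 -756 = 5391
final state: V = 57.68 m/s, rpm = 5391 → n = rpm/60 = 89.850000 rev/s
J = V / (n·D) = 57.68 / (89.850000 × 0.721) = 0.890373
regime bands: climb J<0.4362 | cruise [0.4362, 0.8724) | windmill J≥0.8724
J = 0.8904 → windmill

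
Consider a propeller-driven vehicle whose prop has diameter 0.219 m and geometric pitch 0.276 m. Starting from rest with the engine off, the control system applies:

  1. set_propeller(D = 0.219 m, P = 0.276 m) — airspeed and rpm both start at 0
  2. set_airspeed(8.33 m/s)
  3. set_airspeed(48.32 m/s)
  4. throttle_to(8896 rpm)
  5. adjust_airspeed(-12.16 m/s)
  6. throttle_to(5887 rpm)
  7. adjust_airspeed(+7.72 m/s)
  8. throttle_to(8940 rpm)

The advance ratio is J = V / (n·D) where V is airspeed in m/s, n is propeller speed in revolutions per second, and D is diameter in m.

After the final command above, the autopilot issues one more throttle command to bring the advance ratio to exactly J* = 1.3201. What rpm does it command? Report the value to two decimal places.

rpm = 9106.82

set_propeller: D = 0.219 m, P = 0.276 m (p = P/D = 1.260274); state ← (V=0, rpm=0)
set_airspeed(8.33): V ← 8.33 m/s
set_airspeed(48.32): V ← 48.32 m/s
throttle_to(8896): rpm ← 8896
adjust_airspeed(-12.16): V ← 48.32 -12.16 = 36.16 m/s
throttle_to(5887): rpm ← 5887
adjust_airspeed(+7.72): V ← 36.16 +7.72 = 43.88 m/s
throttle_to(8940): rpm ← 8940
final state: V = 43.88 m/s, rpm = 8940 → n = rpm/60 = 149.000000 rev/s
target J* = 1.3201; solve J* = V/(n·D) for n: n = V/(J*·D) = 43.88/(1.3201 × 0.219) = 151.780393 rev/s
rpm = 60·n = 9106.823580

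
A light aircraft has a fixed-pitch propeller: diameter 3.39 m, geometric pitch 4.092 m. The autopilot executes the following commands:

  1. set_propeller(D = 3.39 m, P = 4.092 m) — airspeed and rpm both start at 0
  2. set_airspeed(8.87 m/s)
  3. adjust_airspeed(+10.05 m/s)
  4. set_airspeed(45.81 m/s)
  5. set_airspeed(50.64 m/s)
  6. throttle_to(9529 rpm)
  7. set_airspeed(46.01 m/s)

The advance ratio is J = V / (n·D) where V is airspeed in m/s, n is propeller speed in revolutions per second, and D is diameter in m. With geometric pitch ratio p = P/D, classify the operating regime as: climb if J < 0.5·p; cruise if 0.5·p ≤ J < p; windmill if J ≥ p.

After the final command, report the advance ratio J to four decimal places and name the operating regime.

set_propeller: D = 3.39 m, P = 4.092 m (p = P/D = 1.207080); state ← (V=0, rpm=0)
set_airspeed(8.87): V ← 8.87 m/s
adjust_airspeed(+10.05): V ← 8.87 +10.05 = 18.92 m/s
set_airspeed(45.81): V ← 45.81 m/s
set_airspeed(50.64): V ← 50.64 m/s
throttle_to(9529): rpm ← 9529
set_airspeed(46.01): V ← 46.01 m/s
final state: V = 46.01 m/s, rpm = 9529 → n = rpm/60 = 158.816667 rev/s
J = V / (n·D) = 46.01 / (158.816667 × 3.39) = 0.085459
regime bands: climb J<0.6035 | cruise [0.6035, 1.2071) | windmill J≥1.2071
J = 0.0855 → climb

J = 0.0855, regime = climb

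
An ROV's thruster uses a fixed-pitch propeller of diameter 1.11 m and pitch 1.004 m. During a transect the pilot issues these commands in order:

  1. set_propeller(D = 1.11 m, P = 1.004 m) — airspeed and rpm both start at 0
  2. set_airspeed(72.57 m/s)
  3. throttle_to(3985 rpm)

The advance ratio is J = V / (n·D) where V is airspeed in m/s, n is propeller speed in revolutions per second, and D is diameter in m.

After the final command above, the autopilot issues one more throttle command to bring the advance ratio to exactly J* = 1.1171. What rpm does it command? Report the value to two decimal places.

set_propeller: D = 1.11 m, P = 1.004 m (p = P/D = 0.904505); state ← (V=0, rpm=0)
set_airspeed(72.57): V ← 72.57 m/s
throttle_to(3985): rpm ← 3985
final state: V = 72.57 m/s, rpm = 3985 → n = rpm/60 = 66.416667 rev/s
target J* = 1.1171; solve J* = V/(n·D) for n: n = V/(J*·D) = 72.57/(1.1171 × 1.11) = 58.525090 rev/s
rpm = 60·n = 3511.505418

rpm = 3511.51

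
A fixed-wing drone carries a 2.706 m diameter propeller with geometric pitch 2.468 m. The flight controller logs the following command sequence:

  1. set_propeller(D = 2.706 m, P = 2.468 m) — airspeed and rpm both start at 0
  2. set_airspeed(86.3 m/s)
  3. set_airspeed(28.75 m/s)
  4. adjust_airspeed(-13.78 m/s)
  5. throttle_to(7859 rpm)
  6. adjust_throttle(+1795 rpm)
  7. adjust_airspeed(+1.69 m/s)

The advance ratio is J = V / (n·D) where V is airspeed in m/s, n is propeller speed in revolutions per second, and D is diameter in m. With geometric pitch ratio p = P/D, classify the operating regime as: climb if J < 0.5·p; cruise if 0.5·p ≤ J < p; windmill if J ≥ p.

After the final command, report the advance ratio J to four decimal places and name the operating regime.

J = 0.0383, regime = climb

set_propeller: D = 2.706 m, P = 2.468 m (p = P/D = 0.912047); state ← (V=0, rpm=0)
set_airspeed(86.3): V ← 86.3 m/s
set_airspeed(28.75): V ← 28.75 m/s
adjust_airspeed(-13.78): V ← 28.75 -13.78 = 14.97 m/s
throttle_to(7859): rpm ← 7859
adjust_throttle(+1795): rpm ← 7859 +1795 = 9654
adjust_airspeed(+1.69): V ← 14.97 +1.69 = 16.66 m/s
final state: V = 16.66 m/s, rpm = 9654 → n = rpm/60 = 160.900000 rev/s
J = V / (n·D) = 16.66 / (160.900000 × 2.706) = 0.038264
regime bands: climb J<0.4560 | cruise [0.4560, 0.9120) | windmill J≥0.9120
J = 0.0383 → climb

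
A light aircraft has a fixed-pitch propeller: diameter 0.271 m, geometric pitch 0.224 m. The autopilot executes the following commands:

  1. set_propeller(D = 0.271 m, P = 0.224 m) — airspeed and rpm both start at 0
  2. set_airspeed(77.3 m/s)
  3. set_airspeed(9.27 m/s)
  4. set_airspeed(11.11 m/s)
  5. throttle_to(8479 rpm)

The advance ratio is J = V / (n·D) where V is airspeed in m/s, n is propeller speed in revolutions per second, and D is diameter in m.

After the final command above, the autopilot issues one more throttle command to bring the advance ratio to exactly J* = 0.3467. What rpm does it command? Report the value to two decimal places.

rpm = 7094.83

set_propeller: D = 0.271 m, P = 0.224 m (p = P/D = 0.826568); state ← (V=0, rpm=0)
set_airspeed(77.3): V ← 77.3 m/s
set_airspeed(9.27): V ← 9.27 m/s
set_airspeed(11.11): V ← 11.11 m/s
throttle_to(8479): rpm ← 8479
final state: V = 11.11 m/s, rpm = 8479 → n = rpm/60 = 141.316667 rev/s
target J* = 0.3467; solve J* = V/(n·D) for n: n = V/(J*·D) = 11.11/(0.3467 × 0.271) = 118.247217 rev/s
rpm = 60·n = 7094.832990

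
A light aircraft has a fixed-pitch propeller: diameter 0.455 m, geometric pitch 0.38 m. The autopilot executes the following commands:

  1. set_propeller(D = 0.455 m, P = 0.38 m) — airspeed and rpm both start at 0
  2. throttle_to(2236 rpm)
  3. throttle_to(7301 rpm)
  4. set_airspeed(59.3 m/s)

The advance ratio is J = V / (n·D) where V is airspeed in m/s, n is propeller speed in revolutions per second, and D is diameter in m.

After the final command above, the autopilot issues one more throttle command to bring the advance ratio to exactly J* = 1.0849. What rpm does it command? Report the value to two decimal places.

set_propeller: D = 0.455 m, P = 0.38 m (p = P/D = 0.835165); state ← (V=0, rpm=0)
throttle_to(2236): rpm ← 2236
throttle_to(7301): rpm ← 7301
set_airspeed(59.3): V ← 59.3 m/s
final state: V = 59.3 m/s, rpm = 7301 → n = rpm/60 = 121.683333 rev/s
target J* = 1.0849; solve J* = V/(n·D) for n: n = V/(J*·D) = 59.3/(1.0849 × 0.455) = 120.130584 rev/s
rpm = 60·n = 7207.835026

rpm = 7207.84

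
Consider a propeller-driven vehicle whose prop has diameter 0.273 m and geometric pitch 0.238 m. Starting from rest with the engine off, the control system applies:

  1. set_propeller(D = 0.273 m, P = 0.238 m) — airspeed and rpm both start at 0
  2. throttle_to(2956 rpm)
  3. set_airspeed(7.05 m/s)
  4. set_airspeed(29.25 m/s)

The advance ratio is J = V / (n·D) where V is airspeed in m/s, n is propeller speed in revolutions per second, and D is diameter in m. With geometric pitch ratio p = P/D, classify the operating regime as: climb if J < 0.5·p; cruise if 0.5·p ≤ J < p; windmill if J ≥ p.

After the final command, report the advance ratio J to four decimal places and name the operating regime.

J = 2.1748, regime = windmill

set_propeller: D = 0.273 m, P = 0.238 m (p = P/D = 0.871795); state ← (V=0, rpm=0)
throttle_to(2956): rpm ← 2956
set_airspeed(7.05): V ← 7.05 m/s
set_airspeed(29.25): V ← 29.25 m/s
final state: V = 29.25 m/s, rpm = 2956 → n = rpm/60 = 49.266667 rev/s
J = V / (n·D) = 29.25 / (49.266667 × 0.273) = 2.174754
regime bands: climb J<0.4359 | cruise [0.4359, 0.8718) | windmill J≥0.8718
J = 2.1748 → windmill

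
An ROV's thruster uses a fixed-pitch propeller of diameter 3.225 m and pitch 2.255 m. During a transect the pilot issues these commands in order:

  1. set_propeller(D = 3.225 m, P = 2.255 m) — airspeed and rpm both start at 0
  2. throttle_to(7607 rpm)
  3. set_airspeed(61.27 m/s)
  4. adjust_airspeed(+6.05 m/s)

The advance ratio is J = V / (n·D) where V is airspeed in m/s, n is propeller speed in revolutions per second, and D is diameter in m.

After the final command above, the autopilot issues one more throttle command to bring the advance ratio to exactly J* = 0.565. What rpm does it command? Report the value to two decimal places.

rpm = 2216.75

set_propeller: D = 3.225 m, P = 2.255 m (p = P/D = 0.699225); state ← (V=0, rpm=0)
throttle_to(7607): rpm ← 7607
set_airspeed(61.27): V ← 61.27 m/s
adjust_airspeed(+6.05): V ← 61.27 +6.05 = 67.32 m/s
final state: V = 67.32 m/s, rpm = 7607 → n = rpm/60 = 126.783333 rev/s
target J* = 0.565; solve J* = V/(n·D) for n: n = V/(J*·D) = 67.32/(0.565 × 3.225) = 36.945874 rev/s
rpm = 60·n = 2216.752418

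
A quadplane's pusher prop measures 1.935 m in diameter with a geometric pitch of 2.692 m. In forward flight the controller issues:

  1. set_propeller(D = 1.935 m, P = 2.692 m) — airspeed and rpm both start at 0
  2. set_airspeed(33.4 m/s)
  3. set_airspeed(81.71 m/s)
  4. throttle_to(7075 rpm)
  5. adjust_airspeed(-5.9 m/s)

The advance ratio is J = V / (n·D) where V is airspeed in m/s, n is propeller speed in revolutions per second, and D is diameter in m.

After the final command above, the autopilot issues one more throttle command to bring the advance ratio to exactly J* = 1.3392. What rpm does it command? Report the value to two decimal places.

rpm = 1755.30

set_propeller: D = 1.935 m, P = 2.692 m (p = P/D = 1.391214); state ← (V=0, rpm=0)
set_airspeed(33.4): V ← 33.4 m/s
set_airspeed(81.71): V ← 81.71 m/s
throttle_to(7075): rpm ← 7075
adjust_airspeed(-5.9): V ← 81.71 -5.9 = 75.81 m/s
final state: V = 75.81 m/s, rpm = 7075 → n = rpm/60 = 117.916667 rev/s
target J* = 1.3392; solve J* = V/(n·D) for n: n = V/(J*·D) = 75.81/(1.3392 × 1.935) = 29.254999 rev/s
rpm = 60·n = 1755.299936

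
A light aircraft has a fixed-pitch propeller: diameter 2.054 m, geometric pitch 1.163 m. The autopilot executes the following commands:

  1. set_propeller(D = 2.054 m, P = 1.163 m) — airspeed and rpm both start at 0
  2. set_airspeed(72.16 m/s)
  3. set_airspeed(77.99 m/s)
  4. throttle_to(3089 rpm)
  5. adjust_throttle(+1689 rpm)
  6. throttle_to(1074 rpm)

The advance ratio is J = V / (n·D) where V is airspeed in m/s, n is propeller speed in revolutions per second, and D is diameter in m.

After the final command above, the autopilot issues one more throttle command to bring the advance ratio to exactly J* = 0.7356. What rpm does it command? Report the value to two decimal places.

set_propeller: D = 2.054 m, P = 1.163 m (p = P/D = 0.566212); state ← (V=0, rpm=0)
set_airspeed(72.16): V ← 72.16 m/s
set_airspeed(77.99): V ← 77.99 m/s
throttle_to(3089): rpm ← 3089
adjust_throttle(+1689): rpm ← 3089 +1689 = 4778
throttle_to(1074): rpm ← 1074
final state: V = 77.99 m/s, rpm = 1074 → n = rpm/60 = 17.900000 rev/s
target J* = 0.7356; solve J* = V/(n·D) for n: n = V/(J*·D) = 77.99/(0.7356 × 2.054) = 51.617476 rev/s
rpm = 60·n = 3097.048531

rpm = 3097.05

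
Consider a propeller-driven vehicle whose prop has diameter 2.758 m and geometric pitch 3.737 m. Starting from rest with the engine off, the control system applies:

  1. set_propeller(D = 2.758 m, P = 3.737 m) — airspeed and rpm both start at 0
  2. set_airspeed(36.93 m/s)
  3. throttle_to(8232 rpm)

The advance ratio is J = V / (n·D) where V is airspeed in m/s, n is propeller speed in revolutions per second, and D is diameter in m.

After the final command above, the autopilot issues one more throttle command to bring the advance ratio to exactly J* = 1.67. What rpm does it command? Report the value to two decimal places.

set_propeller: D = 2.758 m, P = 3.737 m (p = P/D = 1.354967); state ← (V=0, rpm=0)
set_airspeed(36.93): V ← 36.93 m/s
throttle_to(8232): rpm ← 8232
final state: V = 36.93 m/s, rpm = 8232 → n = rpm/60 = 137.200000 rev/s
target J* = 1.67; solve J* = V/(n·D) for n: n = V/(J*·D) = 36.93/(1.67 × 2.758) = 8.018047 rev/s
rpm = 60·n = 481.082795

rpm = 481.08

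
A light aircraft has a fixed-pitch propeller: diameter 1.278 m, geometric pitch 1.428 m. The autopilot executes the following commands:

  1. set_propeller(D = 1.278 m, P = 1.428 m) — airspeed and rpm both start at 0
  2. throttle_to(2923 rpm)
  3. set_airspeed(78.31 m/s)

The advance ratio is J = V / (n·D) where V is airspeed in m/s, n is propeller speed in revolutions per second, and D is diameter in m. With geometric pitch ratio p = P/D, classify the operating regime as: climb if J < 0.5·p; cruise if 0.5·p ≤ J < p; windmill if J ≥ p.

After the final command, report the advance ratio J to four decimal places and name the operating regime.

set_propeller: D = 1.278 m, P = 1.428 m (p = P/D = 1.117371); state ← (V=0, rpm=0)
throttle_to(2923): rpm ← 2923
set_airspeed(78.31): V ← 78.31 m/s
final state: V = 78.31 m/s, rpm = 2923 → n = rpm/60 = 48.716667 rev/s
J = V / (n·D) = 78.31 / (48.716667 × 1.278) = 1.257792
regime bands: climb J<0.5587 | cruise [0.5587, 1.1174) | windmill J≥1.1174
J = 1.2578 → windmill

J = 1.2578, regime = windmill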